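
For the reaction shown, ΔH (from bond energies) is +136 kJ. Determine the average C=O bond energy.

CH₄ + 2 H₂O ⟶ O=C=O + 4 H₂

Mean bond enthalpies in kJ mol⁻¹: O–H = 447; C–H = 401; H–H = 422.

Let D be the C=O bond energy.
Σ(broken) = 4×401 + 4×447 = 3392
Σ(formed) = 2×D + 4×422 = 1688 + 2D
ΔH = Σ(broken) − Σ(formed) = (3392) − (1688 + 2D) = +1704 − 2D
Setting this equal to +136 kJ gives 2D = 1568, so D = 784 kJ/mol.

D(C=O) ≈ 784 kJ/mol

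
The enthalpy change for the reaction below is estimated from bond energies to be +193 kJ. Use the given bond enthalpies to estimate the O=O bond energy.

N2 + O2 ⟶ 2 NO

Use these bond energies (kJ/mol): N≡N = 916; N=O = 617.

Let D be the O=O bond energy.
Σ(broken) = 1×916 + 1×D = 916 + D
Σ(formed) = 2×617 = 1234
ΔH = Σ(broken) − Σ(formed) = (916 + D) − (1234) = −318 + D
Setting this equal to +193 kJ gives D = 511 kJ/mol.

D(O=O) ≈ 511 kJ/mol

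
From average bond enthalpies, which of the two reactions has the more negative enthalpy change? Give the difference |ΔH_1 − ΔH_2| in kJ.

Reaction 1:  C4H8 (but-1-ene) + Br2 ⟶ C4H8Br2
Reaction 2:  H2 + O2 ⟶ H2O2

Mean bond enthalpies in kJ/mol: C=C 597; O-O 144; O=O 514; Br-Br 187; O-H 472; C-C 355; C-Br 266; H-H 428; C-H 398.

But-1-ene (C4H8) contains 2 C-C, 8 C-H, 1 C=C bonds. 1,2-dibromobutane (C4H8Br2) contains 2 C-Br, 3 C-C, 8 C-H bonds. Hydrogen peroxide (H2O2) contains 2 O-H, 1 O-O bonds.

Reaction 1:
  Bonds broken (reactants):
    Br-Br: 1 × 187 = 187
    C-C: 2 × 355 = 710
    C-H: 8 × 398 = 3184
    C=C: 1 × 597 = 597
    Σ(broken) = 4678 kJ
  Bonds formed (products):
    C-Br: 2 × 266 = 532
    C-C: 3 × 355 = 1065
    C-H: 8 × 398 = 3184
    Σ(formed) = 4781 kJ
  ΔH_1 = 4678 − 4781 = −103 kJ
Reaction 2:
  Bonds broken (reactants):
    H-H: 1 × 428 = 428
    O=O: 1 × 514 = 514
    Σ(broken) = 942 kJ
  Bonds formed (products):
    O-H: 2 × 472 = 944
    O-O: 1 × 144 = 144
    Σ(formed) = 1088 kJ
  ΔH_2 = 942 − 1088 = −146 kJ
ΔH_1 − ΔH_2 = +43 kJ, so reaction 2 has the more negative ΔH; |ΔH_1 − ΔH_2| = 43 kJ.

Reaction 2, by 43 kJ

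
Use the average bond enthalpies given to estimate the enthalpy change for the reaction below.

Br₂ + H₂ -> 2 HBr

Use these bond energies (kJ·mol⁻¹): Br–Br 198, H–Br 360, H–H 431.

Bonds broken (reactants):
  Br–Br: 1 × 198 = 198
  H–H: 1 × 431 = 431
  Σ(broken) = 629 kJ
Bonds formed (products):
  H–Br: 2 × 360 = 720
  Σ(formed) = 720 kJ
ΔH = Σ(broken) − Σ(formed) = 629 − 720 = −91 kJ

ΔH ≈ −91 kJ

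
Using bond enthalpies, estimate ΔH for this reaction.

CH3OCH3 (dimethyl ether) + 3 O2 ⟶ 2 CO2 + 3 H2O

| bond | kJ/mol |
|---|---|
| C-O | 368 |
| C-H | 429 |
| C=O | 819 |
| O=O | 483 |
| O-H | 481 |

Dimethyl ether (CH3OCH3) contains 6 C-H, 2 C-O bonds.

Bonds broken (reactants):
  C-H: 6 × 429 = 2574
  C-O: 2 × 368 = 736
  O=O: 3 × 483 = 1449
  Σ(broken) = 4759 kJ
Bonds formed (products):
  C=O: 4 × 819 = 3276
  O-H: 6 × 481 = 2886
  Σ(formed) = 6162 kJ
ΔH = Σ(broken) − Σ(formed) = 4759 − 6162 = −1403 kJ

ΔH ≈ −1403 kJ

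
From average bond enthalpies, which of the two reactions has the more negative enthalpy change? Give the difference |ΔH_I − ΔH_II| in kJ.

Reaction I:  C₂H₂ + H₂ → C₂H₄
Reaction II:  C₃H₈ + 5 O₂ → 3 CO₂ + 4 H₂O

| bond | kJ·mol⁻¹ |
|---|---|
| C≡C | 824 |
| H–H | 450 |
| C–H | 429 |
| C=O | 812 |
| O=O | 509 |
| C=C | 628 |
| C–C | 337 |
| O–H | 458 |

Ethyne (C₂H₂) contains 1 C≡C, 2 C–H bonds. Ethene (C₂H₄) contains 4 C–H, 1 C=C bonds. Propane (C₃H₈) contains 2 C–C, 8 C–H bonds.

Reaction I:
  Bonds broken (reactants):
    C≡C: 1 × 824 = 824
    C–H: 2 × 429 = 858
    H–H: 1 × 450 = 450
    Σ(broken) = 2132 kJ
  Bonds formed (products):
    C–H: 4 × 429 = 1716
    C=C: 1 × 628 = 628
    Σ(formed) = 2344 kJ
  ΔH_I = 2132 − 2344 = −212 kJ
Reaction II:
  Bonds broken (reactants):
    C–C: 2 × 337 = 674
    C–H: 8 × 429 = 3432
    O=O: 5 × 509 = 2545
    Σ(broken) = 6651 kJ
  Bonds formed (products):
    C=O: 6 × 812 = 4872
    O–H: 8 × 458 = 3664
    Σ(formed) = 8536 kJ
  ΔH_II = 6651 − 8536 = −1885 kJ
ΔH_I − ΔH_II = +1673 kJ, so reaction II has the more negative ΔH; |ΔH_I − ΔH_II| = 1673 kJ.

Reaction II, by 1673 kJ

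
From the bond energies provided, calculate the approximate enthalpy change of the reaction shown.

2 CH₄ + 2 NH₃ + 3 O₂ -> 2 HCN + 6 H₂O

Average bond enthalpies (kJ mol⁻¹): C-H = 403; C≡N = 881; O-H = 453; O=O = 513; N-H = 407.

Bonds broken (reactants):
  C-H: 8 × 403 = 3224
  N-H: 6 × 407 = 2442
  O=O: 3 × 513 = 1539
  Σ(broken) = 7205 kJ
Bonds formed (products):
  C≡N: 2 × 881 = 1762
  C-H: 2 × 403 = 806
  O-H: 12 × 453 = 5436
  Σ(formed) = 8004 kJ
ΔH = Σ(broken) − Σ(formed) = 7205 − 8004 = −799 kJ

ΔH ≈ −799 kJ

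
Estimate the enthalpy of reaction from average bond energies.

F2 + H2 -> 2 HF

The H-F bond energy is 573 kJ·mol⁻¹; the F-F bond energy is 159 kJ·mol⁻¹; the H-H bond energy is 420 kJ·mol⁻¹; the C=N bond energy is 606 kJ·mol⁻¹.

ΔH ≈ −567 kJ

Bonds broken (reactants):
  F-F: 1 × 159 = 159
  H-H: 1 × 420 = 420
  Σ(broken) = 579 kJ
Bonds formed (products):
  H-F: 2 × 573 = 1146
  Σ(formed) = 1146 kJ
ΔH = Σ(broken) − Σ(formed) = 579 − 1146 = −567 kJ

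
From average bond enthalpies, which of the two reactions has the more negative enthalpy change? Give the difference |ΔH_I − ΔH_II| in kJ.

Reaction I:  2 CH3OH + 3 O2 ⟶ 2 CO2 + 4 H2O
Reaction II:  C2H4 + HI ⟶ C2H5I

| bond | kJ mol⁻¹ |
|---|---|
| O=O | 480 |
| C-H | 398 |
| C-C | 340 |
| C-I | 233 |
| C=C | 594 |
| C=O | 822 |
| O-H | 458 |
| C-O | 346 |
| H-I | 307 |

Reaction I:
  Bonds broken (reactants):
    C-H: 6 × 398 = 2388
    C-O: 2 × 346 = 692
    O-H: 2 × 458 = 916
    O=O: 3 × 480 = 1440
    Σ(broken) = 5436 kJ
  Bonds formed (products):
    C=O: 4 × 822 = 3288
    O-H: 8 × 458 = 3664
    Σ(formed) = 6952 kJ
  ΔH_I = 5436 − 6952 = −1516 kJ
Reaction II:
  Bonds broken (reactants):
    C-H: 4 × 398 = 1592
    C=C: 1 × 594 = 594
    H-I: 1 × 307 = 307
    Σ(broken) = 2493 kJ
  Bonds formed (products):
    C-C: 1 × 340 = 340
    C-H: 5 × 398 = 1990
    C-I: 1 × 233 = 233
    Σ(formed) = 2563 kJ
  ΔH_II = 2493 − 2563 = −70 kJ
ΔH_I − ΔH_II = −1446 kJ, so reaction I has the more negative ΔH; |ΔH_I − ΔH_II| = 1446 kJ.

Reaction I, by 1446 kJ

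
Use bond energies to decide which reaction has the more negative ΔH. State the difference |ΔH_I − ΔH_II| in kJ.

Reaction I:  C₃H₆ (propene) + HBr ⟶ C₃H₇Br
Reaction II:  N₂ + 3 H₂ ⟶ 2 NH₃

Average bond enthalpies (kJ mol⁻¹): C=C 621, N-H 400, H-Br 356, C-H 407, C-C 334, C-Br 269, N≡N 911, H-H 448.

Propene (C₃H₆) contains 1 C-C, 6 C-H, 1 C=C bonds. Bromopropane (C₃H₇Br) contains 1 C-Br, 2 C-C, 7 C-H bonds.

Reaction II, by 112 kJ

Reaction I:
  Bonds broken (reactants):
    C-C: 1 × 334 = 334
    C-H: 6 × 407 = 2442
    C=C: 1 × 621 = 621
    H-Br: 1 × 356 = 356
    Σ(broken) = 3753 kJ
  Bonds formed (products):
    C-Br: 1 × 269 = 269
    C-C: 2 × 334 = 668
    C-H: 7 × 407 = 2849
    Σ(formed) = 3786 kJ
  ΔH_I = 3753 − 3786 = −33 kJ
Reaction II:
  Bonds broken (reactants):
    H-H: 3 × 448 = 1344
    N≡N: 1 × 911 = 911
    Σ(broken) = 2255 kJ
  Bonds formed (products):
    N-H: 6 × 400 = 2400
    Σ(formed) = 2400 kJ
  ΔH_II = 2255 − 2400 = −145 kJ
ΔH_I − ΔH_II = +112 kJ, so reaction II has the more negative ΔH; |ΔH_I − ΔH_II| = 112 kJ.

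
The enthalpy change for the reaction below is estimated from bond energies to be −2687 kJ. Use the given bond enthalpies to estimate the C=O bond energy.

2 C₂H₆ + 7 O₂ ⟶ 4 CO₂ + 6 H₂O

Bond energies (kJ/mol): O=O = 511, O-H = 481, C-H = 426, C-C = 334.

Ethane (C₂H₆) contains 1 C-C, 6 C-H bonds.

Let D be the C=O bond energy.
Σ(broken) = 2×334 + 12×426 + 7×511 = 9357
Σ(formed) = 8×D + 12×481 = 5772 + 8D
ΔH = Σ(broken) − Σ(formed) = (9357) − (5772 + 8D) = +3585 − 8D
Setting this equal to −2687 kJ gives 8D = 6272, so D = 784 kJ/mol.

D(C=O) ≈ 784 kJ/mol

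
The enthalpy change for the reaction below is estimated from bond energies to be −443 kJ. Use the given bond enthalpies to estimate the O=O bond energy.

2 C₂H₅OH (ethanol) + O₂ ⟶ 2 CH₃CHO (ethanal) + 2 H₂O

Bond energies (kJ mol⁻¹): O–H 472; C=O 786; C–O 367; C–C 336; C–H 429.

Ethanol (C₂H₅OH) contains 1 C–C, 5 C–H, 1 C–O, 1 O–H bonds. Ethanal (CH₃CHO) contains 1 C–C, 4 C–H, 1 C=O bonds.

Let D be the O=O bond energy.
Σ(broken) = 2×336 + 10×429 + 2×367 + 2×472 + 1×D = 6640 + D
Σ(formed) = 2×336 + 8×429 + 2×786 + 4×472 = 7564
ΔH = Σ(broken) − Σ(formed) = (6640 + D) − (7564) = −924 + D
Setting this equal to −443 kJ gives D = 481 kJ/mol.

D(O=O) ≈ 481 kJ/mol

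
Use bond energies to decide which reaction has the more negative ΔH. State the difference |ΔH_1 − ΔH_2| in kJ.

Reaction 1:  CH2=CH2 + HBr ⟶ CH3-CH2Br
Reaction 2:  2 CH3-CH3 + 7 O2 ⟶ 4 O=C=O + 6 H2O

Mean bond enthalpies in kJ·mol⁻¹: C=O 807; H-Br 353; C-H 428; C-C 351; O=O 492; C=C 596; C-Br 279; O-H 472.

Reaction 1:
  Bonds broken (reactants):
    C-H: 4 × 428 = 1712
    C=C: 1 × 596 = 596
    H-Br: 1 × 353 = 353
    Σ(broken) = 2661 kJ
  Bonds formed (products):
    C-Br: 1 × 279 = 279
    C-C: 1 × 351 = 351
    C-H: 5 × 428 = 2140
    Σ(formed) = 2770 kJ
  ΔH_1 = 2661 − 2770 = −109 kJ
Reaction 2:
  Bonds broken (reactants):
    C-C: 2 × 351 = 702
    C-H: 12 × 428 = 5136
    O=O: 7 × 492 = 3444
    Σ(broken) = 9282 kJ
  Bonds formed (products):
    C=O: 8 × 807 = 6456
    O-H: 12 × 472 = 5664
    Σ(formed) = 12120 kJ
  ΔH_2 = 9282 − 12120 = −2838 kJ
ΔH_1 − ΔH_2 = +2729 kJ, so reaction 2 has the more negative ΔH; |ΔH_1 − ΔH_2| = 2729 kJ.

Reaction 2, by 2729 kJ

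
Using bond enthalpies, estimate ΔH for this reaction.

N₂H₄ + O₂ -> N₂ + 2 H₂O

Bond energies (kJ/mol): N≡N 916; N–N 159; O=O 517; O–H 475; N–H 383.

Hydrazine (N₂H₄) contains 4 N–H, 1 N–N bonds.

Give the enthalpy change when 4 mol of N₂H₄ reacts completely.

Bonds broken (reactants):
  N–H: 4 × 383 = 1532
  N–N: 1 × 159 = 159
  O=O: 1 × 517 = 517
  Σ(broken) = 2208 kJ
Bonds formed (products):
  N≡N: 1 × 916 = 916
  O–H: 4 × 475 = 1900
  Σ(formed) = 2816 kJ
ΔH = Σ(broken) − Σ(formed) = 2208 − 2816 = −608 kJ
For 4× the reaction as written: 4 × (−608) = −2432 kJ

ΔH = −2432 kJ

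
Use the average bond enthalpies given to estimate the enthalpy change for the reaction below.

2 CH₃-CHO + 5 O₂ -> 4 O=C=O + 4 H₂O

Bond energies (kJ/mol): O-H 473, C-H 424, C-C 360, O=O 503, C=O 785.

Bonds broken (reactants):
  C-C: 2 × 360 = 720
  C-H: 8 × 424 = 3392
  C=O: 2 × 785 = 1570
  O=O: 5 × 503 = 2515
  Σ(broken) = 8197 kJ
Bonds formed (products):
  C=O: 8 × 785 = 6280
  O-H: 8 × 473 = 3784
  Σ(formed) = 10064 kJ
ΔH = Σ(broken) − Σ(formed) = 8197 − 10064 = −1867 kJ

ΔH ≈ −1867 kJ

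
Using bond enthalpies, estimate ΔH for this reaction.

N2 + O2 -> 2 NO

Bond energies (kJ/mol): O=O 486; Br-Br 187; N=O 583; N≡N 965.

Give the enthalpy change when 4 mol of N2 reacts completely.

ΔH = +1140 kJ

Bonds broken (reactants):
  N≡N: 1 × 965 = 965
  O=O: 1 × 486 = 486
  Σ(broken) = 1451 kJ
Bonds formed (products):
  N=O: 2 × 583 = 1166
  Σ(formed) = 1166 kJ
ΔH = Σ(broken) − Σ(formed) = 1451 − 1166 = +285 kJ
For 4× the reaction as written: 4 × (+285) = +1140 kJ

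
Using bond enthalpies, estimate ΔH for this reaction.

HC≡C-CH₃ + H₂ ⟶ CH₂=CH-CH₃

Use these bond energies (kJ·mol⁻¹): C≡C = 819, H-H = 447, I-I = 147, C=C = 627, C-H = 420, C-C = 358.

ΔH ≈ −201 kJ

Bonds broken (reactants):
  C≡C: 1 × 819 = 819
  C-C: 1 × 358 = 358
  C-H: 4 × 420 = 1680
  H-H: 1 × 447 = 447
  Σ(broken) = 3304 kJ
Bonds formed (products):
  C-C: 1 × 358 = 358
  C-H: 6 × 420 = 2520
  C=C: 1 × 627 = 627
  Σ(formed) = 3505 kJ
ΔH = Σ(broken) − Σ(formed) = 3304 − 3505 = −201 kJ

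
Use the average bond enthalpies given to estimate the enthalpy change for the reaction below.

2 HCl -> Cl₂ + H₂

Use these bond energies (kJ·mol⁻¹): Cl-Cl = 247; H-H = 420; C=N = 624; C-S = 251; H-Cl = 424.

ΔH ≈ +181 kJ

Bonds broken (reactants):
  H-Cl: 2 × 424 = 848
  Σ(broken) = 848 kJ
Bonds formed (products):
  Cl-Cl: 1 × 247 = 247
  H-H: 1 × 420 = 420
  Σ(formed) = 667 kJ
ΔH = Σ(broken) − Σ(formed) = 848 − 667 = +181 kJ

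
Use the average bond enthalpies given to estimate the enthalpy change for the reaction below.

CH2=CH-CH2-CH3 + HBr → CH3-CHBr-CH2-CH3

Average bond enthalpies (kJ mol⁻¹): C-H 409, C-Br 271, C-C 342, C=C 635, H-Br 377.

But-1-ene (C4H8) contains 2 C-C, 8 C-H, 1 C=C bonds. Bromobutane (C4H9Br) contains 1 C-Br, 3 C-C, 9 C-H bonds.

Bonds broken (reactants):
  C-C: 2 × 342 = 684
  C-H: 8 × 409 = 3272
  C=C: 1 × 635 = 635
  H-Br: 1 × 377 = 377
  Σ(broken) = 4968 kJ
Bonds formed (products):
  C-Br: 1 × 271 = 271
  C-C: 3 × 342 = 1026
  C-H: 9 × 409 = 3681
  Σ(formed) = 4978 kJ
ΔH = Σ(broken) − Σ(formed) = 4968 − 4978 = −10 kJ

ΔH ≈ −10 kJ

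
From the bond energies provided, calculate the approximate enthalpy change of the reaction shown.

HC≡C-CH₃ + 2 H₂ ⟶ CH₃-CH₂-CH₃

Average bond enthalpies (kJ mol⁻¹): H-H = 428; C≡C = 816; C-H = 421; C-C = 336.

ΔH ≈ −348 kJ

Bonds broken (reactants):
  C≡C: 1 × 816 = 816
  C-C: 1 × 336 = 336
  C-H: 4 × 421 = 1684
  H-H: 2 × 428 = 856
  Σ(broken) = 3692 kJ
Bonds formed (products):
  C-C: 2 × 336 = 672
  C-H: 8 × 421 = 3368
  Σ(formed) = 4040 kJ
ΔH = Σ(broken) − Σ(formed) = 3692 − 4040 = −348 kJ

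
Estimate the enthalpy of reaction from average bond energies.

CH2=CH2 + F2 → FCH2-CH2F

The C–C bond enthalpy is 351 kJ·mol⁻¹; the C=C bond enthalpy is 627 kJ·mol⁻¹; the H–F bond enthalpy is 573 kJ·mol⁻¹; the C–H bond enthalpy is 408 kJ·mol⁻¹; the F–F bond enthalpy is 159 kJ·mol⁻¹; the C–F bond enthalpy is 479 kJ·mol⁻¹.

ΔH ≈ −523 kJ

Bonds broken (reactants):
  C–H: 4 × 408 = 1632
  C=C: 1 × 627 = 627
  F–F: 1 × 159 = 159
  Σ(broken) = 2418 kJ
Bonds formed (products):
  C–C: 1 × 351 = 351
  C–F: 2 × 479 = 958
  C–H: 4 × 408 = 1632
  Σ(formed) = 2941 kJ
ΔH = Σ(broken) − Σ(formed) = 2418 − 2941 = −523 kJ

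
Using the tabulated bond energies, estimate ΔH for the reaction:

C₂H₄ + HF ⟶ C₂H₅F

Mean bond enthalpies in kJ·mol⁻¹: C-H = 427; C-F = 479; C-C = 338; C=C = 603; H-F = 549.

Bonds broken (reactants):
  C-H: 4 × 427 = 1708
  C=C: 1 × 603 = 603
  H-F: 1 × 549 = 549
  Σ(broken) = 2860 kJ
Bonds formed (products):
  C-C: 1 × 338 = 338
  C-F: 1 × 479 = 479
  C-H: 5 × 427 = 2135
  Σ(formed) = 2952 kJ
ΔH = Σ(broken) − Σ(formed) = 2860 − 2952 = −92 kJ

ΔH ≈ −92 kJ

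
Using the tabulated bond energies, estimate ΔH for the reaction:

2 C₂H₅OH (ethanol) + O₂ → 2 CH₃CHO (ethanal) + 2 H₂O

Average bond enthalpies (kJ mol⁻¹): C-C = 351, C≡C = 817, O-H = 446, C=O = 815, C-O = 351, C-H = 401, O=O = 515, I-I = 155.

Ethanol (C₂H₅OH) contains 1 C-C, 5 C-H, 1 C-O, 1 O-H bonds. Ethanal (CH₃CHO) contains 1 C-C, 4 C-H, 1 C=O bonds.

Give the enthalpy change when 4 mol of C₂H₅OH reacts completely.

ΔH = −1006 kJ

Bonds broken (reactants):
  C-C: 2 × 351 = 702
  C-H: 10 × 401 = 4010
  C-O: 2 × 351 = 702
  O-H: 2 × 446 = 892
  O=O: 1 × 515 = 515
  Σ(broken) = 6821 kJ
Bonds formed (products):
  C-C: 2 × 351 = 702
  C-H: 8 × 401 = 3208
  C=O: 2 × 815 = 1630
  O-H: 4 × 446 = 1784
  Σ(formed) = 7324 kJ
ΔH = Σ(broken) − Σ(formed) = 6821 − 7324 = −503 kJ
For 2× the reaction as written: 2 × (−503) = −1006 kJ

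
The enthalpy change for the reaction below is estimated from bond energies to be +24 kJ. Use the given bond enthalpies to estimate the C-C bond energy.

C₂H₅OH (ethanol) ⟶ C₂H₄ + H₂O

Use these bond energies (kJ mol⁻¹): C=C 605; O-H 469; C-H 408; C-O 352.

Let D be the C-C bond energy.
Σ(broken) = 1×D + 5×408 + 1×352 + 1×469 = 2861 + D
Σ(formed) = 4×408 + 1×605 + 2×469 = 3175
ΔH = Σ(broken) − Σ(formed) = (2861 + D) − (3175) = −314 + D
Setting this equal to +24 kJ gives D = 338 kJ/mol.

D(C-C) ≈ 338 kJ/mol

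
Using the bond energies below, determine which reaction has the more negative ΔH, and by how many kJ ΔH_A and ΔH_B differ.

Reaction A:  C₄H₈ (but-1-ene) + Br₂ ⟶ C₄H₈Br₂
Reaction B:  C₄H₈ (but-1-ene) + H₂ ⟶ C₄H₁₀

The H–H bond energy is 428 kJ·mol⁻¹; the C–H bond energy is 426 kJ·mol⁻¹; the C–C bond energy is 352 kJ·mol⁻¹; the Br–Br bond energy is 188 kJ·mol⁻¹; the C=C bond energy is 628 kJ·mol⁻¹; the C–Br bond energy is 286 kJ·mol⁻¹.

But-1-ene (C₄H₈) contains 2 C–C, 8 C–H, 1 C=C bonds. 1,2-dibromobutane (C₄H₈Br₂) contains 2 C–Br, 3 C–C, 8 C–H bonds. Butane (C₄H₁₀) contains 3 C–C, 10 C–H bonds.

Reaction B, by 40 kJ

Reaction A:
  Bonds broken (reactants):
    Br–Br: 1 × 188 = 188
    C–C: 2 × 352 = 704
    C–H: 8 × 426 = 3408
    C=C: 1 × 628 = 628
    Σ(broken) = 4928 kJ
  Bonds formed (products):
    C–Br: 2 × 286 = 572
    C–C: 3 × 352 = 1056
    C–H: 8 × 426 = 3408
    Σ(formed) = 5036 kJ
  ΔH_A = 4928 − 5036 = −108 kJ
Reaction B:
  Bonds broken (reactants):
    C–C: 2 × 352 = 704
    C–H: 8 × 426 = 3408
    C=C: 1 × 628 = 628
    H–H: 1 × 428 = 428
    Σ(broken) = 5168 kJ
  Bonds formed (products):
    C–C: 3 × 352 = 1056
    C–H: 10 × 426 = 4260
    Σ(formed) = 5316 kJ
  ΔH_B = 5168 − 5316 = −148 kJ
ΔH_A − ΔH_B = +40 kJ, so reaction B has the more negative ΔH; |ΔH_A − ΔH_B| = 40 kJ.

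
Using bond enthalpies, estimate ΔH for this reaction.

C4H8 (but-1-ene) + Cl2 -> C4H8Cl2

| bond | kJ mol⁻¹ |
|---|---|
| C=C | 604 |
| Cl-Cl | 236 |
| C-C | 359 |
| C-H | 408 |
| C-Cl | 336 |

ΔH ≈ −191 kJ

Bonds broken (reactants):
  C-C: 2 × 359 = 718
  C-H: 8 × 408 = 3264
  C=C: 1 × 604 = 604
  Cl-Cl: 1 × 236 = 236
  Σ(broken) = 4822 kJ
Bonds formed (products):
  C-C: 3 × 359 = 1077
  C-Cl: 2 × 336 = 672
  C-H: 8 × 408 = 3264
  Σ(formed) = 5013 kJ
ΔH = Σ(broken) − Σ(formed) = 4822 − 5013 = −191 kJ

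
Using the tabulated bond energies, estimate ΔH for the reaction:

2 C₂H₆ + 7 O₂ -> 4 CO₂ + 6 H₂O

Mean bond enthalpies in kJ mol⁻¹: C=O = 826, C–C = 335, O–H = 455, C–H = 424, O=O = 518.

ΔH ≈ −2684 kJ

Bonds broken (reactants):
  C–C: 2 × 335 = 670
  C–H: 12 × 424 = 5088
  O=O: 7 × 518 = 3626
  Σ(broken) = 9384 kJ
Bonds formed (products):
  C=O: 8 × 826 = 6608
  O–H: 12 × 455 = 5460
  Σ(formed) = 12068 kJ
ΔH = Σ(broken) − Σ(formed) = 9384 − 12068 = −2684 kJ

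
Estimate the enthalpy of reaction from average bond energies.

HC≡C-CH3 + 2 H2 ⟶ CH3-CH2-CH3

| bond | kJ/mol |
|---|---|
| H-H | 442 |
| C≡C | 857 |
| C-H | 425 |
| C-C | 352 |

ΔH ≈ −311 kJ

Bonds broken (reactants):
  C≡C: 1 × 857 = 857
  C-C: 1 × 352 = 352
  C-H: 4 × 425 = 1700
  H-H: 2 × 442 = 884
  Σ(broken) = 3793 kJ
Bonds formed (products):
  C-C: 2 × 352 = 704
  C-H: 8 × 425 = 3400
  Σ(formed) = 4104 kJ
ΔH = Σ(broken) − Σ(formed) = 3793 − 4104 = −311 kJ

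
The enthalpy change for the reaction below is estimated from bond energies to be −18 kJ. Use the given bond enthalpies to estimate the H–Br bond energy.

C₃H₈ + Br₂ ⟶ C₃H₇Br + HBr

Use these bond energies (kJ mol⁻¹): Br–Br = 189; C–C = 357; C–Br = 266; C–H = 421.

Let D be the H–Br bond energy.
Σ(broken) = 1×189 + 2×357 + 8×421 = 4271
Σ(formed) = 1×266 + 2×357 + 7×421 + 1×D = 3927 + D
ΔH = Σ(broken) − Σ(formed) = (4271) − (3927 + D) = +344 − D
Setting this equal to −18 kJ gives D = 362 kJ/mol.

D(H–Br) ≈ 362 kJ/mol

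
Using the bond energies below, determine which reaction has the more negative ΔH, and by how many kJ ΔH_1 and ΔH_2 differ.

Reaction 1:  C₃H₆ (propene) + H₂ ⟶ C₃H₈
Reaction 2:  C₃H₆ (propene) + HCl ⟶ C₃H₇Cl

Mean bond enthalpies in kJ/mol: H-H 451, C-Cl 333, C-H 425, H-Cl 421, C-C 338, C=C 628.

Reaction 1:
  Bonds broken (reactants):
    C-C: 1 × 338 = 338
    C-H: 6 × 425 = 2550
    C=C: 1 × 628 = 628
    H-H: 1 × 451 = 451
    Σ(broken) = 3967 kJ
  Bonds formed (products):
    C-C: 2 × 338 = 676
    C-H: 8 × 425 = 3400
    Σ(formed) = 4076 kJ
  ΔH_1 = 3967 − 4076 = −109 kJ
Reaction 2:
  Bonds broken (reactants):
    C-C: 1 × 338 = 338
    C-H: 6 × 425 = 2550
    C=C: 1 × 628 = 628
    H-Cl: 1 × 421 = 421
    Σ(broken) = 3937 kJ
  Bonds formed (products):
    C-C: 2 × 338 = 676
    C-Cl: 1 × 333 = 333
    C-H: 7 × 425 = 2975
    Σ(formed) = 3984 kJ
  ΔH_2 = 3937 − 3984 = −47 kJ
ΔH_1 − ΔH_2 = −62 kJ, so reaction 1 has the more negative ΔH; |ΔH_1 − ΔH_2| = 62 kJ.

Reaction 1, by 62 kJ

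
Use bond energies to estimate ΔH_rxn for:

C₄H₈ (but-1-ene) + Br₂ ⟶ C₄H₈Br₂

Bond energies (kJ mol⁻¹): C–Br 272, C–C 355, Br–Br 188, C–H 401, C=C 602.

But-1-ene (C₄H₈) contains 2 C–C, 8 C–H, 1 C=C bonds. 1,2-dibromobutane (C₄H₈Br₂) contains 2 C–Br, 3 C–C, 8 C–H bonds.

ΔH ≈ −109 kJ

Bonds broken (reactants):
  Br–Br: 1 × 188 = 188
  C–C: 2 × 355 = 710
  C–H: 8 × 401 = 3208
  C=C: 1 × 602 = 602
  Σ(broken) = 4708 kJ
Bonds formed (products):
  C–Br: 2 × 272 = 544
  C–C: 3 × 355 = 1065
  C–H: 8 × 401 = 3208
  Σ(formed) = 4817 kJ
ΔH = Σ(broken) − Σ(formed) = 4708 − 4817 = −109 kJ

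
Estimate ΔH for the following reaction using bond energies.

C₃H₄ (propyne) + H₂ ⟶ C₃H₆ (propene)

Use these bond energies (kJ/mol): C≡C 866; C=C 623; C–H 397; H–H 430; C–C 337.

ΔH ≈ −121 kJ

Bonds broken (reactants):
  C≡C: 1 × 866 = 866
  C–C: 1 × 337 = 337
  C–H: 4 × 397 = 1588
  H–H: 1 × 430 = 430
  Σ(broken) = 3221 kJ
Bonds formed (products):
  C–C: 1 × 337 = 337
  C–H: 6 × 397 = 2382
  C=C: 1 × 623 = 623
  Σ(formed) = 3342 kJ
ΔH = Σ(broken) − Σ(formed) = 3221 − 3342 = −121 kJ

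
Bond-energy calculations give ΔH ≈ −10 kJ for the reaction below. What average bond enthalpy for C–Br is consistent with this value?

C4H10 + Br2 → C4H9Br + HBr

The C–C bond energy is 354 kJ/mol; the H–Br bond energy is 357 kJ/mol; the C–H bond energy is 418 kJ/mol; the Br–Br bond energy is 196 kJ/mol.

D(C–Br) ≈ 267 kJ/mol

Let D be the C–Br bond energy.
Σ(broken) = 1×196 + 3×354 + 10×418 = 5438
Σ(formed) = 1×D + 3×354 + 9×418 + 1×357 = 5181 + D
ΔH = Σ(broken) − Σ(formed) = (5438) − (5181 + D) = +257 − D
Setting this equal to −10 kJ gives D = 267 kJ/mol.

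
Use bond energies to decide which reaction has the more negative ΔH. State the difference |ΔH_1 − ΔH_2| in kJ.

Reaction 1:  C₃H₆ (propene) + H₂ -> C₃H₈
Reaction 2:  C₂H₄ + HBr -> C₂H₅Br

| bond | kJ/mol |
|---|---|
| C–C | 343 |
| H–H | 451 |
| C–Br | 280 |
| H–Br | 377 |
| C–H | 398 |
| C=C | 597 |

Reaction 1:
  Bonds broken (reactants):
    C–C: 1 × 343 = 343
    C–H: 6 × 398 = 2388
    C=C: 1 × 597 = 597
    H–H: 1 × 451 = 451
    Σ(broken) = 3779 kJ
  Bonds formed (products):
    C–C: 2 × 343 = 686
    C–H: 8 × 398 = 3184
    Σ(formed) = 3870 kJ
  ΔH_1 = 3779 − 3870 = −91 kJ
Reaction 2:
  Bonds broken (reactants):
    C–H: 4 × 398 = 1592
    C=C: 1 × 597 = 597
    H–Br: 1 × 377 = 377
    Σ(broken) = 2566 kJ
  Bonds formed (products):
    C–Br: 1 × 280 = 280
    C–C: 1 × 343 = 343
    C–H: 5 × 398 = 1990
    Σ(formed) = 2613 kJ
  ΔH_2 = 2566 − 2613 = −47 kJ
ΔH_1 − ΔH_2 = −44 kJ, so reaction 1 has the more negative ΔH; |ΔH_1 − ΔH_2| = 44 kJ.

Reaction 1, by 44 kJ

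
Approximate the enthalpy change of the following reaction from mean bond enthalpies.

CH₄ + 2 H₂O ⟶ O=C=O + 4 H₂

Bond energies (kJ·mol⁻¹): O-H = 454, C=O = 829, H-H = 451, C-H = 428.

Bonds broken (reactants):
  C-H: 4 × 428 = 1712
  O-H: 4 × 454 = 1816
  Σ(broken) = 3528 kJ
Bonds formed (products):
  C=O: 2 × 829 = 1658
  H-H: 4 × 451 = 1804
  Σ(formed) = 3462 kJ
ΔH = Σ(broken) − Σ(formed) = 3528 − 3462 = +66 kJ

ΔH ≈ +66 kJ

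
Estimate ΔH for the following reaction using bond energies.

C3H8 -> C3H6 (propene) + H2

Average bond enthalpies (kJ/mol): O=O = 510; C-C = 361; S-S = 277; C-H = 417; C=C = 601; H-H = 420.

Bonds broken (reactants):
  C-C: 2 × 361 = 722
  C-H: 8 × 417 = 3336
  Σ(broken) = 4058 kJ
Bonds formed (products):
  C-C: 1 × 361 = 361
  C-H: 6 × 417 = 2502
  C=C: 1 × 601 = 601
  H-H: 1 × 420 = 420
  Σ(formed) = 3884 kJ
ΔH = Σ(broken) − Σ(formed) = 4058 − 3884 = +174 kJ

ΔH ≈ +174 kJ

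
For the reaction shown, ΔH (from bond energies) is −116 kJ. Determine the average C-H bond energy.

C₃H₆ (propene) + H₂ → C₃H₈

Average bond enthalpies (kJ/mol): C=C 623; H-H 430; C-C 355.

Let D be the C-H bond energy.
Σ(broken) = 1×355 + 6×D + 1×623 + 1×430 = 1408 + 6D
Σ(formed) = 2×355 + 8×D = 710 + 8D
ΔH = Σ(broken) − Σ(formed) = (1408 + 6D) − (710 + 8D) = +698 − 2D
Setting this equal to −116 kJ gives 2D = 814, so D = 407 kJ/mol.

D(C-H) ≈ 407 kJ/mol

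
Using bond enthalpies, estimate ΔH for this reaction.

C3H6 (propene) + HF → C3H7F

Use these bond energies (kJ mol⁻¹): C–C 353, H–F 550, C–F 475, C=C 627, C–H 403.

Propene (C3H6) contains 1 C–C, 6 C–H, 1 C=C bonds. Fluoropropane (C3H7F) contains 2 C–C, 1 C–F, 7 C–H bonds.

Bonds broken (reactants):
  C–C: 1 × 353 = 353
  C–H: 6 × 403 = 2418
  C=C: 1 × 627 = 627
  H–F: 1 × 550 = 550
  Σ(broken) = 3948 kJ
Bonds formed (products):
  C–C: 2 × 353 = 706
  C–F: 1 × 475 = 475
  C–H: 7 × 403 = 2821
  Σ(formed) = 4002 kJ
ΔH = Σ(broken) − Σ(formed) = 3948 − 4002 = −54 kJ

ΔH ≈ −54 kJ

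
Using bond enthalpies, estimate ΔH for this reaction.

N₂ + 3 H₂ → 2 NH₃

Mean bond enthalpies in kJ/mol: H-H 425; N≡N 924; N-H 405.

ΔH ≈ −231 kJ

Bonds broken (reactants):
  H-H: 3 × 425 = 1275
  N≡N: 1 × 924 = 924
  Σ(broken) = 2199 kJ
Bonds formed (products):
  N-H: 6 × 405 = 2430
  Σ(formed) = 2430 kJ
ΔH = Σ(broken) − Σ(formed) = 2199 − 2430 = −231 kJ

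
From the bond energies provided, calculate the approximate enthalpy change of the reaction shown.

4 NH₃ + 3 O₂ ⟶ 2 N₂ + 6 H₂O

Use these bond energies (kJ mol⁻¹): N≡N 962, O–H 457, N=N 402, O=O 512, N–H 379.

Bonds broken (reactants):
  N–H: 12 × 379 = 4548
  O=O: 3 × 512 = 1536
  Σ(broken) = 6084 kJ
Bonds formed (products):
  N≡N: 2 × 962 = 1924
  O–H: 12 × 457 = 5484
  Σ(formed) = 7408 kJ
ΔH = Σ(broken) − Σ(formed) = 6084 − 7408 = −1324 kJ

ΔH ≈ −1324 kJ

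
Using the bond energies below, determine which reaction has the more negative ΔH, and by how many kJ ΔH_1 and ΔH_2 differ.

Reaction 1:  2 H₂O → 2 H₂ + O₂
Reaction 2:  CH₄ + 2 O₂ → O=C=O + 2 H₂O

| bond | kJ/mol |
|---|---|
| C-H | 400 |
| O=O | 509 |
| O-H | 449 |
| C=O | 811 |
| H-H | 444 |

Reaction 2, by 1199 kJ

Reaction 1:
  Bonds broken (reactants):
    O-H: 4 × 449 = 1796
    Σ(broken) = 1796 kJ
  Bonds formed (products):
    H-H: 2 × 444 = 888
    O=O: 1 × 509 = 509
    Σ(formed) = 1397 kJ
  ΔH_1 = 1796 − 1397 = +399 kJ
Reaction 2:
  Bonds broken (reactants):
    C-H: 4 × 400 = 1600
    O=O: 2 × 509 = 1018
    Σ(broken) = 2618 kJ
  Bonds formed (products):
    C=O: 2 × 811 = 1622
    O-H: 4 × 449 = 1796
    Σ(formed) = 3418 kJ
  ΔH_2 = 2618 − 3418 = −800 kJ
ΔH_1 − ΔH_2 = +1199 kJ, so reaction 2 has the more negative ΔH; |ΔH_1 − ΔH_2| = 1199 kJ.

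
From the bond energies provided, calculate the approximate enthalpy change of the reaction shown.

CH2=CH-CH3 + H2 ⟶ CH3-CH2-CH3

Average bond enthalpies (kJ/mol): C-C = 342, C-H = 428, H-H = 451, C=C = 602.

ΔH ≈ −145 kJ

Bonds broken (reactants):
  C-C: 1 × 342 = 342
  C-H: 6 × 428 = 2568
  C=C: 1 × 602 = 602
  H-H: 1 × 451 = 451
  Σ(broken) = 3963 kJ
Bonds formed (products):
  C-C: 2 × 342 = 684
  C-H: 8 × 428 = 3424
  Σ(formed) = 4108 kJ
ΔH = Σ(broken) − Σ(formed) = 3963 − 4108 = −145 kJ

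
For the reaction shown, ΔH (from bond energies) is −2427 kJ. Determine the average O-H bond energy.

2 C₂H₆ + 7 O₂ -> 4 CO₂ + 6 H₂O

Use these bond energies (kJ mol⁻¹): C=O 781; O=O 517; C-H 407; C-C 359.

D(O-H) ≈ 450 kJ/mol

Let D be the O-H bond energy.
Σ(broken) = 2×359 + 12×407 + 7×517 = 9221
Σ(formed) = 8×781 + 12×D = 6248 + 12D
ΔH = Σ(broken) − Σ(formed) = (9221) − (6248 + 12D) = +2973 − 12D
Setting this equal to −2427 kJ gives 12D = 5400, so D = 450 kJ/mol.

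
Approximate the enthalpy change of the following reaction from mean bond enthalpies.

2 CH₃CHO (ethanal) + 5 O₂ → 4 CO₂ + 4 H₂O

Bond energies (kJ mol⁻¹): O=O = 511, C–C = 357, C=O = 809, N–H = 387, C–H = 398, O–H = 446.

ΔH ≈ −1969 kJ

Bonds broken (reactants):
  C–C: 2 × 357 = 714
  C–H: 8 × 398 = 3184
  C=O: 2 × 809 = 1618
  O=O: 5 × 511 = 2555
  Σ(broken) = 8071 kJ
Bonds formed (products):
  C=O: 8 × 809 = 6472
  O–H: 8 × 446 = 3568
  Σ(formed) = 10040 kJ
ΔH = Σ(broken) − Σ(formed) = 8071 − 10040 = −1969 kJ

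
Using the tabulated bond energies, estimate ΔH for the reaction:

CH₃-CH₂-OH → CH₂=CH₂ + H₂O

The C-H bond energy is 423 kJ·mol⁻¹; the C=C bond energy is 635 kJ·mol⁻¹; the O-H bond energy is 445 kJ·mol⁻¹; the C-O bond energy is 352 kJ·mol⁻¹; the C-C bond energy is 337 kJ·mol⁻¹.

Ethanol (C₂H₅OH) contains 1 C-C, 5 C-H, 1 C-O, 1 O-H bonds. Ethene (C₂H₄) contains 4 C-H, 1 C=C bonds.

Bonds broken (reactants):
  C-C: 1 × 337 = 337
  C-H: 5 × 423 = 2115
  C-O: 1 × 352 = 352
  O-H: 1 × 445 = 445
  Σ(broken) = 3249 kJ
Bonds formed (products):
  C-H: 4 × 423 = 1692
  C=C: 1 × 635 = 635
  O-H: 2 × 445 = 890
  Σ(formed) = 3217 kJ
ΔH = Σ(broken) − Σ(formed) = 3249 − 3217 = +32 kJ

ΔH ≈ +32 kJ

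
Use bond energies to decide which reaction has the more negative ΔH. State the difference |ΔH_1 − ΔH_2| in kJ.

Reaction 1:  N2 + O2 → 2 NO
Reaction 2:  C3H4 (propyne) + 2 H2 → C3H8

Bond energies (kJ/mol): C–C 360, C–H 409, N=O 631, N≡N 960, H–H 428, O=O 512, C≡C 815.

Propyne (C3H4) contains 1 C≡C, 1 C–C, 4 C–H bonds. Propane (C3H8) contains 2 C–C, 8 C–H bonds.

Reaction 2, by 535 kJ

Reaction 1:
  Bonds broken (reactants):
    N≡N: 1 × 960 = 960
    O=O: 1 × 512 = 512
    Σ(broken) = 1472 kJ
  Bonds formed (products):
    N=O: 2 × 631 = 1262
    Σ(formed) = 1262 kJ
  ΔH_1 = 1472 − 1262 = +210 kJ
Reaction 2:
  Bonds broken (reactants):
    C≡C: 1 × 815 = 815
    C–C: 1 × 360 = 360
    C–H: 4 × 409 = 1636
    H–H: 2 × 428 = 856
    Σ(broken) = 3667 kJ
  Bonds formed (products):
    C–C: 2 × 360 = 720
    C–H: 8 × 409 = 3272
    Σ(formed) = 3992 kJ
  ΔH_2 = 3667 − 3992 = −325 kJ
ΔH_1 − ΔH_2 = +535 kJ, so reaction 2 has the more negative ΔH; |ΔH_1 − ΔH_2| = 535 kJ.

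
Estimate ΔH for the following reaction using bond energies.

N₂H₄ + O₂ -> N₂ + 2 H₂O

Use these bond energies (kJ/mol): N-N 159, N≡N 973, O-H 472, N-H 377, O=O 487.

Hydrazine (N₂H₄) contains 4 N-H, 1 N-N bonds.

Bonds broken (reactants):
  N-H: 4 × 377 = 1508
  N-N: 1 × 159 = 159
  O=O: 1 × 487 = 487
  Σ(broken) = 2154 kJ
Bonds formed (products):
  N≡N: 1 × 973 = 973
  O-H: 4 × 472 = 1888
  Σ(formed) = 2861 kJ
ΔH = Σ(broken) − Σ(formed) = 2154 − 2861 = −707 kJ

ΔH ≈ −707 kJ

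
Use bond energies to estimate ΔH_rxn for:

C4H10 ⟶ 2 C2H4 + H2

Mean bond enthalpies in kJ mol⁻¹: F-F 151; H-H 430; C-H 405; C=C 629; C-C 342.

ΔH ≈ +148 kJ

Bonds broken (reactants):
  C-C: 3 × 342 = 1026
  C-H: 10 × 405 = 4050
  Σ(broken) = 5076 kJ
Bonds formed (products):
  C-H: 8 × 405 = 3240
  C=C: 2 × 629 = 1258
  H-H: 1 × 430 = 430
  Σ(formed) = 4928 kJ
ΔH = Σ(broken) − Σ(formed) = 5076 − 4928 = +148 kJ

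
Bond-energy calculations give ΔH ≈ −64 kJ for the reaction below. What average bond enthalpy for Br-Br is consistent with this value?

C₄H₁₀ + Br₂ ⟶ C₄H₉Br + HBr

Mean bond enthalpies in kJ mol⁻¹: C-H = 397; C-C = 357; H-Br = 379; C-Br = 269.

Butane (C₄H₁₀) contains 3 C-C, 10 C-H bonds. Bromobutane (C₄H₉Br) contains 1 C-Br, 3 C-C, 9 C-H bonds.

Let D be the Br-Br bond energy.
Σ(broken) = 1×D + 3×357 + 10×397 = 5041 + D
Σ(formed) = 1×269 + 3×357 + 9×397 + 1×379 = 5292
ΔH = Σ(broken) − Σ(formed) = (5041 + D) − (5292) = −251 + D
Setting this equal to −64 kJ gives D = 187 kJ/mol.

D(Br-Br) ≈ 187 kJ/mol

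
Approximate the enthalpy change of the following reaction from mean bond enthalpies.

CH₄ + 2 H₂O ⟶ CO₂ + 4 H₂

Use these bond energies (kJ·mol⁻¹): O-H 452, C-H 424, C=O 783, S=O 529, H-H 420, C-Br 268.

ΔH ≈ +258 kJ

Bonds broken (reactants):
  C-H: 4 × 424 = 1696
  O-H: 4 × 452 = 1808
  Σ(broken) = 3504 kJ
Bonds formed (products):
  C=O: 2 × 783 = 1566
  H-H: 4 × 420 = 1680
  Σ(formed) = 3246 kJ
ΔH = Σ(broken) − Σ(formed) = 3504 − 3246 = +258 kJ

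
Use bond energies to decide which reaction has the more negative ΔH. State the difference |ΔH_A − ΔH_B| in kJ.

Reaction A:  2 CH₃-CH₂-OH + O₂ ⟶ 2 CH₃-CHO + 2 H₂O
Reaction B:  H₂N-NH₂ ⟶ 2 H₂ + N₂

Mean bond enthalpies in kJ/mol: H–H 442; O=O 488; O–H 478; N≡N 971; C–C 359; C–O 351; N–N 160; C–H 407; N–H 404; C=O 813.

Reaction A:
  Bonds broken (reactants):
    C–C: 2 × 359 = 718
    C–H: 10 × 407 = 4070
    C–O: 2 × 351 = 702
    O–H: 2 × 478 = 956
    O=O: 1 × 488 = 488
    Σ(broken) = 6934 kJ
  Bonds formed (products):
    C–C: 2 × 359 = 718
    C–H: 8 × 407 = 3256
    C=O: 2 × 813 = 1626
    O–H: 4 × 478 = 1912
    Σ(formed) = 7512 kJ
  ΔH_A = 6934 − 7512 = −578 kJ
Reaction B:
  Bonds broken (reactants):
    N–H: 4 × 404 = 1616
    N–N: 1 × 160 = 160
    Σ(broken) = 1776 kJ
  Bonds formed (products):
    H–H: 2 × 442 = 884
    N≡N: 1 × 971 = 971
    Σ(formed) = 1855 kJ
  ΔH_B = 1776 − 1855 = −79 kJ
ΔH_A − ΔH_B = −499 kJ, so reaction A has the more negative ΔH; |ΔH_A − ΔH_B| = 499 kJ.

Reaction A, by 499 kJ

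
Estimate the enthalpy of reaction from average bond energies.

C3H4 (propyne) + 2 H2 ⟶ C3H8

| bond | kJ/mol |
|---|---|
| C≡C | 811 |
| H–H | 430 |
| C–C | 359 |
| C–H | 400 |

Bonds broken (reactants):
  C≡C: 1 × 811 = 811
  C–C: 1 × 359 = 359
  C–H: 4 × 400 = 1600
  H–H: 2 × 430 = 860
  Σ(broken) = 3630 kJ
Bonds formed (products):
  C–C: 2 × 359 = 718
  C–H: 8 × 400 = 3200
  Σ(formed) = 3918 kJ
ΔH = Σ(broken) − Σ(formed) = 3630 − 3918 = −288 kJ

ΔH ≈ −288 kJ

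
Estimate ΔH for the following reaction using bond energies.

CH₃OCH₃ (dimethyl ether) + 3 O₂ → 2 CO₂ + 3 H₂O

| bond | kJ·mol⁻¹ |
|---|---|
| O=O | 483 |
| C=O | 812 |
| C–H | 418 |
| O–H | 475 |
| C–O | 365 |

Bonds broken (reactants):
  C–H: 6 × 418 = 2508
  C–O: 2 × 365 = 730
  O=O: 3 × 483 = 1449
  Σ(broken) = 4687 kJ
Bonds formed (products):
  C=O: 4 × 812 = 3248
  O–H: 6 × 475 = 2850
  Σ(formed) = 6098 kJ
ΔH = Σ(broken) − Σ(formed) = 4687 − 6098 = −1411 kJ

ΔH ≈ −1411 kJ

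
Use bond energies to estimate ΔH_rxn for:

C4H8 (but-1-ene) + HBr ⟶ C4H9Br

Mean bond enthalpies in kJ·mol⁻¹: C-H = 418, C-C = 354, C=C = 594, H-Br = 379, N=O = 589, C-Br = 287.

Bonds broken (reactants):
  C-C: 2 × 354 = 708
  C-H: 8 × 418 = 3344
  C=C: 1 × 594 = 594
  H-Br: 1 × 379 = 379
  Σ(broken) = 5025 kJ
Bonds formed (products):
  C-Br: 1 × 287 = 287
  C-C: 3 × 354 = 1062
  C-H: 9 × 418 = 3762
  Σ(formed) = 5111 kJ
ΔH = Σ(broken) − Σ(formed) = 5025 − 5111 = −86 kJ

ΔH ≈ −86 kJ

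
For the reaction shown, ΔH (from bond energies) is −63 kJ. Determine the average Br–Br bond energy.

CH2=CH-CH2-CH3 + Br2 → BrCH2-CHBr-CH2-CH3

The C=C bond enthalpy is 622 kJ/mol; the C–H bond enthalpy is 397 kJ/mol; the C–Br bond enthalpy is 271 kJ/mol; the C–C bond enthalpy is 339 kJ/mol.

D(Br–Br) ≈ 196 kJ/mol

Let D be the Br–Br bond energy.
Σ(broken) = 1×D + 2×339 + 8×397 + 1×622 = 4476 + D
Σ(formed) = 2×271 + 3×339 + 8×397 = 4735
ΔH = Σ(broken) − Σ(formed) = (4476 + D) − (4735) = −259 + D
Setting this equal to −63 kJ gives D = 196 kJ/mol.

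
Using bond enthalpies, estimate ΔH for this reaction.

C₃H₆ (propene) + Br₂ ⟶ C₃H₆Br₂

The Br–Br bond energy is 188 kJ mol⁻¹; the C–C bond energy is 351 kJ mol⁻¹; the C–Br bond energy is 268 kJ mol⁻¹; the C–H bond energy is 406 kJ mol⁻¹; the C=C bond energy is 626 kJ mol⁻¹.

Bonds broken (reactants):
  Br–Br: 1 × 188 = 188
  C–C: 1 × 351 = 351
  C–H: 6 × 406 = 2436
  C=C: 1 × 626 = 626
  Σ(broken) = 3601 kJ
Bonds formed (products):
  C–Br: 2 × 268 = 536
  C–C: 2 × 351 = 702
  C–H: 6 × 406 = 2436
  Σ(formed) = 3674 kJ
ΔH = Σ(broken) − Σ(formed) = 3601 − 3674 = −73 kJ

ΔH ≈ −73 kJ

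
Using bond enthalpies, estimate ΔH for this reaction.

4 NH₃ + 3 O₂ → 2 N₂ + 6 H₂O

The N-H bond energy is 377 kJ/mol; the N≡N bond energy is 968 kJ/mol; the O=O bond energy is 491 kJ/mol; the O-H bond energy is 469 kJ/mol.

Bonds broken (reactants):
  N-H: 12 × 377 = 4524
  O=O: 3 × 491 = 1473
  Σ(broken) = 5997 kJ
Bonds formed (products):
  N≡N: 2 × 968 = 1936
  O-H: 12 × 469 = 5628
  Σ(formed) = 7564 kJ
ΔH = Σ(broken) − Σ(formed) = 5997 − 7564 = −1567 kJ

ΔH ≈ −1567 kJ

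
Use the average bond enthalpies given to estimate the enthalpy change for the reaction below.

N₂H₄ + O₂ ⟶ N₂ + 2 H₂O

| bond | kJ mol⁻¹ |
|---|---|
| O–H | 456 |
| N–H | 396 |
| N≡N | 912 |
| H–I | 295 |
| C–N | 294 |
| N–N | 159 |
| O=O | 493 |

ΔH ≈ −500 kJ

Bonds broken (reactants):
  N–H: 4 × 396 = 1584
  N–N: 1 × 159 = 159
  O=O: 1 × 493 = 493
  Σ(broken) = 2236 kJ
Bonds formed (products):
  N≡N: 1 × 912 = 912
  O–H: 4 × 456 = 1824
  Σ(formed) = 2736 kJ
ΔH = Σ(broken) − Σ(formed) = 2236 − 2736 = −500 kJ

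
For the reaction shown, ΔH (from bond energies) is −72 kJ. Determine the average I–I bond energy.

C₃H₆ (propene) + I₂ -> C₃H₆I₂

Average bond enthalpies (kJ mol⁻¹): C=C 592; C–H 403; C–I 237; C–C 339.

Let D be the I–I bond energy.
Σ(broken) = 1×339 + 6×403 + 1×592 + 1×D = 3349 + D
Σ(formed) = 2×339 + 6×403 + 2×237 = 3570
ΔH = Σ(broken) − Σ(formed) = (3349 + D) − (3570) = −221 + D
Setting this equal to −72 kJ gives D = 149 kJ/mol.

D(I–I) ≈ 149 kJ/mol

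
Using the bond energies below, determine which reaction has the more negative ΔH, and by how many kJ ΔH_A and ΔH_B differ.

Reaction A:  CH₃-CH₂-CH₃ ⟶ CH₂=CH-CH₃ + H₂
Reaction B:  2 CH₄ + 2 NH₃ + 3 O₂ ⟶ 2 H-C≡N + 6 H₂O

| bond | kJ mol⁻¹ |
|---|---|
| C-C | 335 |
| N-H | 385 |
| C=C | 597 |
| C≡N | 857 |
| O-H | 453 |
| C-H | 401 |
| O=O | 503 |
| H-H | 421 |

Reaction B, by 1044 kJ

Reaction A:
  Bonds broken (reactants):
    C-C: 2 × 335 = 670
    C-H: 8 × 401 = 3208
    Σ(broken) = 3878 kJ
  Bonds formed (products):
    C-C: 1 × 335 = 335
    C-H: 6 × 401 = 2406
    C=C: 1 × 597 = 597
    H-H: 1 × 421 = 421
    Σ(formed) = 3759 kJ
  ΔH_A = 3878 − 3759 = +119 kJ
Reaction B:
  Bonds broken (reactants):
    C-H: 8 × 401 = 3208
    N-H: 6 × 385 = 2310
    O=O: 3 × 503 = 1509
    Σ(broken) = 7027 kJ
  Bonds formed (products):
    C≡N: 2 × 857 = 1714
    C-H: 2 × 401 = 802
    O-H: 12 × 453 = 5436
    Σ(formed) = 7952 kJ
  ΔH_B = 7027 − 7952 = −925 kJ
ΔH_A − ΔH_B = +1044 kJ, so reaction B has the more negative ΔH; |ΔH_A − ΔH_B| = 1044 kJ.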